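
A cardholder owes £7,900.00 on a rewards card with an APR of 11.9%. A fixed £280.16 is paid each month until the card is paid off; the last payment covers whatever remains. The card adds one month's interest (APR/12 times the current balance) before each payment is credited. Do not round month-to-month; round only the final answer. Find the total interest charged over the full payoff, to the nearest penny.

£1,412.39

Monthly rate r = 11.9%/12 = 0.991667% = 0.00991667.
Payoff takes n = ⌈−ln(1 − rB₀/P)/ln(1+r)⌉ = ⌈33.239⌉ = 34 payments; the last is £67.11.
Total paid = 33·£280.16 + £67.11 = £9,312.39.
Total interest = total paid − principal = £9,312.39 − £7,900.00 = £1,412.39.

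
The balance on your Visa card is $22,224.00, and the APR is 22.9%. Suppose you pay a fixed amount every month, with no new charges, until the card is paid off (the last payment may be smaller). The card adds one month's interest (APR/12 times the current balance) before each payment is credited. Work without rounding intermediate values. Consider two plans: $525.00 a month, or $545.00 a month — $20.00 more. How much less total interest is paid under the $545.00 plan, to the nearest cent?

Monthly rate r = 22.9%/12 = 1.90833% = 0.0190833.
At $525.00/mo: n = ⌈−ln(1 − rB₀/P)/ln(1+r)⌉ = 88 payments (last $132.59); total interest = total paid − $22,224.00 = $23,583.59.
At $545.00/mo: 80 payments (last $361.80); total interest $21,192.80.
Interest saved = $23,583.59 − $21,192.80 = $2,390.79.

$2,390.79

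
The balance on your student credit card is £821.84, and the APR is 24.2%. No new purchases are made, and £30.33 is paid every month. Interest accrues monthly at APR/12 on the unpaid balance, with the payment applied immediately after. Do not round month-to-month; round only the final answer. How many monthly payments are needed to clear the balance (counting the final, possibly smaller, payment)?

40 payments

Monthly rate r = 24.2%/12 = 2.01667% = 0.0201667.
Recurrence: B ← B·(1+r) − £30.33.
Month 1: interest £16.57; balance after payment £808.08.
Month 2: interest £16.30; balance after payment £794.05.
Closed form: n = −ln(1 − rB₀/P)/ln(1+r) = −ln(0.45355)/ln(1.02017) ≈ 39.600, so the balance reaches zero during payment 40.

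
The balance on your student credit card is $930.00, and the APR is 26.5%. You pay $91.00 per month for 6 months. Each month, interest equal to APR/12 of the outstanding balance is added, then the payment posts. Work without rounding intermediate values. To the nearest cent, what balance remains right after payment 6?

$483.19

Monthly rate r = 26.5%/12 = 2.20833% = 0.0220833.
Each month: B ← B·(1+r) − $91.00.
Month 1: interest $20.54; balance after payment $859.54.
Month 2: interest $18.98; balance after payment $787.52.
Month 3: interest $17.39; balance after payment $713.91.
Month 4: interest $15.77; balance after payment $638.68.
Month 5: interest $14.10; balance after payment $561.78.
Month 6: interest $12.41; balance after payment $483.19.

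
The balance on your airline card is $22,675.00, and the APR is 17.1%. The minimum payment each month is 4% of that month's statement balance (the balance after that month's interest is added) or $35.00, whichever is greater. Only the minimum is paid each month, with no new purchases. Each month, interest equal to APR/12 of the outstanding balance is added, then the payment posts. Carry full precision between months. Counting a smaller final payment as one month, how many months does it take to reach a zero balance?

Monthly rate r = 17.1%/12 = 1.425% = 0.01425.
While 4% of the post-interest balance exceeds $35.00, each month B ← (B·(1+r))·(1 − 0.04), i.e. B shrinks by the factor (1+r)·0.96 = 0.97368.
This holds for months 1–123. Entering month 124 the balance is $852.60; 4% of the post-interest balance is now below $35.00, so the flat $35.00 minimum applies from here.
From month 124 a fixed $35.00 at rate r clears $852.60 in 31 more payments. Total: 123 + 31 = 154 months.

154 months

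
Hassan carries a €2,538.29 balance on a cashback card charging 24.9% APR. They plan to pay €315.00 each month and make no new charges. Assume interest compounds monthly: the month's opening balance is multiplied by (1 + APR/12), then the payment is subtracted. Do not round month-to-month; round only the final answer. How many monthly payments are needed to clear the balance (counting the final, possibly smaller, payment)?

9 months

Monthly rate r = 24.9%/12 = 2.075% = 0.02075.
Recurrence: B ← B·(1+r) − €315.00.
Month 1: interest €52.67; balance after payment €2,275.96.
Month 2: interest €47.23; balance after payment €2,008.19.
Closed form: n = −ln(1 − rB₀/P)/ln(1+r) = −ln(0.8328)/ln(1.02075) ≈ 8.909, so the balance reaches zero during payment 9.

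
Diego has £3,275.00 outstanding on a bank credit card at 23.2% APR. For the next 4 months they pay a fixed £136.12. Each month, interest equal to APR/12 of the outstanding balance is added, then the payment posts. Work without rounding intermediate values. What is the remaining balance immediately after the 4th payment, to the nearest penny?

£2,975.23

Monthly rate r = 23.2%/12 = 1.93333% = 0.0193333.
Each month: B ← B·(1+r) − £136.12.
Month 1: interest £63.32; balance after payment £3,202.20.
Month 2: interest £61.91; balance after payment £3,127.99.
Month 3: interest £60.47; balance after payment £3,052.34.
Month 4: interest £59.01; balance after payment £2,975.23.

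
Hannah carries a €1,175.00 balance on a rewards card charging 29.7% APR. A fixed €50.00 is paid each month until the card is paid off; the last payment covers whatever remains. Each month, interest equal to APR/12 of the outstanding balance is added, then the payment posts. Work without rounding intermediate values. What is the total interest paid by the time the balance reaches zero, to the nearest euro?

€607

Monthly rate r = 29.7%/12 = 2.475% = 0.02475.
Payoff takes n = ⌈−ln(1 − rB₀/P)/ln(1+r)⌉ = ⌈35.641⌉ = 36 payments; the last is €32.19.
Total paid = 35·€50.00 + €32.19 = €1,782.19.
Total interest = total paid − principal = €1,782.19 − €1,175.00 = €607.19.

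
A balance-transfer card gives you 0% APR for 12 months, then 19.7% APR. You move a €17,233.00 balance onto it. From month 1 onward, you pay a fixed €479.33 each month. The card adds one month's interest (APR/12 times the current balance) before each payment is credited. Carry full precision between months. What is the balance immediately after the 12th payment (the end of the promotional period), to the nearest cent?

Promo months 1–12 at r₀ = 0%/12 = 0; months 13+ at r₁ = 19.7%/12 = 0.0164167.
After month 12 (no interest yet): B = €17,233.00 − 12·€479.33 = €11,481.04.

€11,481.04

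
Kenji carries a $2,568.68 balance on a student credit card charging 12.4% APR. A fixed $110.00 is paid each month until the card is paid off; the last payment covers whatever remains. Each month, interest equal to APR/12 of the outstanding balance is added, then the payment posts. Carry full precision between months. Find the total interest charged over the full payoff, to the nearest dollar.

Monthly rate r = 12.4%/12 = 1.03333% = 0.0103333.
Payoff takes n = ⌈−ln(1 − rB₀/P)/ln(1+r)⌉ = ⌈26.862⌉ = 27 payments; the last is $94.88.
Total paid = 26·$110.00 + $94.88 = $2,954.88.
Total interest = total paid − principal = $2,954.88 − $2,568.68 = $386.20.

$386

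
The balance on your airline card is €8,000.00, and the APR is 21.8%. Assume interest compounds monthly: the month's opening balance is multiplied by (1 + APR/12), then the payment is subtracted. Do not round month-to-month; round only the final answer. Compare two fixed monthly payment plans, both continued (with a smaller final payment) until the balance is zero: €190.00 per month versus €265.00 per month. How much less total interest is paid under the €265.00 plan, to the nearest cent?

Monthly rate r = 21.8%/12 = 1.81667% = 0.0181667.
At €190.00/mo: n = ⌈−ln(1 − rB₀/P)/ln(1+r)⌉ = 81 payments (last €79.64); total interest = total paid − €8,000.00 = €7,279.64.
At €265.00/mo: 45 payments (last €42.42); total interest €3,702.42.
Interest saved = €7,279.64 − €3,702.42 = €3,577.22.

€3,577.22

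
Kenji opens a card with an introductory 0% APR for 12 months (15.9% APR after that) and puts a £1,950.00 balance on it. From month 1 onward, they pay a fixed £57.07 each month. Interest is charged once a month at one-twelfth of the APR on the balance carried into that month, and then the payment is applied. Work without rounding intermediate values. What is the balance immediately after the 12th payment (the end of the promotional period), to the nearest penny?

Promo months 1–12 at r₀ = 0%/12 = 0; months 13+ at r₁ = 15.9%/12 = 0.01325.
After month 12 (no interest yet): B = £1,950.00 − 12·£57.07 = £1,265.16.

£1,265.16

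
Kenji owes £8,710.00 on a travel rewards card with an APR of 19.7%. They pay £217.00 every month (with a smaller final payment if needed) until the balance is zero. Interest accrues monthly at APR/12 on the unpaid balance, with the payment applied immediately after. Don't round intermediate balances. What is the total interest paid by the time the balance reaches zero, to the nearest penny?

Monthly rate r = 19.7%/12 = 1.64167% = 0.0164167.
Payoff takes n = ⌈−ln(1 − rB₀/P)/ln(1+r)⌉ = ⌈66.060⌉ = 67 payments; the last is £13.21.
Total paid = 66·£217.00 + £13.21 = £14,335.21.
Total interest = total paid − principal = £14,335.21 − £8,710.00 = £5,625.21.

£5,625.21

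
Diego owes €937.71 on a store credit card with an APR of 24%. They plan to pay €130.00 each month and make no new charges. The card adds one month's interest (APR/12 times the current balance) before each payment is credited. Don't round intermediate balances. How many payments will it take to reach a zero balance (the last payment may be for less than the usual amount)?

8 payments

Monthly rate r = 24%/12 = 2% = 0.02.
Recurrence: B ← B·(1+r) − €130.00.
Month 1: interest €18.75; balance after payment €826.46.
Month 2: interest €16.53; balance after payment €712.99.
Closed form: n = −ln(1 − rB₀/P)/ln(1+r) = −ln(0.85574)/ln(1.02) ≈ 7.867, so the balance reaches zero during payment 8.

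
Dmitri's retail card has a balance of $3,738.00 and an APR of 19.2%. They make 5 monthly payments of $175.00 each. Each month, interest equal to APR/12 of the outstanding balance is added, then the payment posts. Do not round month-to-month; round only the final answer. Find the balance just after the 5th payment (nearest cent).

$3,143.31

Monthly rate r = 19.2%/12 = 1.6% = 0.016.
Each month: B ← B·(1+r) − $175.00.
Month 1: interest $59.81; balance after payment $3,622.81.
Month 2: interest $57.96; balance after payment $3,505.77.
Month 3: interest $56.09; balance after payment $3,386.87.
Month 4: interest $54.19; balance after payment $3,266.06.
Month 5: interest $52.26; balance after payment $3,143.31.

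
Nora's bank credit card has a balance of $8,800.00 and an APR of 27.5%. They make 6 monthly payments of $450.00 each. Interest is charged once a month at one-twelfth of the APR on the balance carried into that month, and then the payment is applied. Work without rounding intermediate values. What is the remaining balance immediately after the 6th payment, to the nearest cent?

Monthly rate r = 27.5%/12 = 2.29167% = 0.0229167.
Each month: B ← B·(1+r) − $450.00.
Month 1: interest $201.67; balance after payment $8,551.67.
Month 2: interest $195.98; balance after payment $8,297.64.
Month 3: interest $190.15; balance after payment $8,037.80.
Month 4: interest $184.20; balance after payment $7,772.00.
Month 5: interest $178.11; balance after payment $7,500.10.
Month 6: interest $171.88; balance after payment $7,221.98.

$7,221.98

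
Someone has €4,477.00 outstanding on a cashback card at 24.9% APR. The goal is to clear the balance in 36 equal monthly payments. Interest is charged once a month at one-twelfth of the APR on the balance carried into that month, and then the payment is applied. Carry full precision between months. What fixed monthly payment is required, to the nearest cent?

€177.77

Monthly rate r = 24.9%/12 = 2.075% = 0.02075.
Level-payment amortization: P = B₀·r / (1 − (1+r)^(−n)) = 4477.00·0.02075 / (1 − 1.02075^(−36)).
Denominator 1 − (1+r)^(−36) = 0.522578459.
P = 92.8977 / 0.522578459 ≈ 177.77.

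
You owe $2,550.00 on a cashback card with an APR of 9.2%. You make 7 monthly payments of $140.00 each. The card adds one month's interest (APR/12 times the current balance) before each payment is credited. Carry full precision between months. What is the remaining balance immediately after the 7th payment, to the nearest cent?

$1,687.21

Monthly rate r = 9.2%/12 = 0.766667% = 0.00766667.
Each month: B ← B·(1+r) − $140.00.
Month 1: interest $19.55; balance after payment $2,429.55.
Month 2: interest $18.63; balance after payment $2,308.18.
Month 3: interest $17.70; balance after payment $2,185.87.
Month 4: interest $16.76; balance after payment $2,062.63.
Month 5: interest $15.81; balance after payment $1,938.44.
Month 6: interest $14.86; balance after payment $1,813.31.
Month 7: interest $13.90; balance after payment $1,687.21.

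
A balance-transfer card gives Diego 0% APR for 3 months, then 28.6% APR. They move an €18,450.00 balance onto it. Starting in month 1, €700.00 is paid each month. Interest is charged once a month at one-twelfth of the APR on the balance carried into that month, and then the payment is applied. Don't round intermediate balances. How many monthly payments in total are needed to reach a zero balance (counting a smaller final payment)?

Promo months 1–3 at r₀ = 0%/12 = 0; months 4+ at r₁ = 28.6%/12 = 0.0238333.
After month 3 (no interest yet): B = €18,450.00 − 3·€700.00 = €16,350.00.
Then at r₁ with €700.00/mo: n₂ = −ln(1 − r₁·B/P)/ln(1+r₁) ≈ 34.54 → 35 more payments.

38 months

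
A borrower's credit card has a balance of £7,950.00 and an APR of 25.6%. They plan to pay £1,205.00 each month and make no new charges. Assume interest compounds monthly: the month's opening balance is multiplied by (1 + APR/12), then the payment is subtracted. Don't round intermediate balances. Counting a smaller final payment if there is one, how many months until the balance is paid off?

Monthly rate r = 25.6%/12 = 2.13333% = 0.0213333.
Recurrence: B ← B·(1+r) − £1,205.00.
Month 1: interest £169.60; balance after payment £6,914.60.
Month 2: interest £147.51; balance after payment £5,857.11.
Closed form: n = −ln(1 − rB₀/P)/ln(1+r) = −ln(0.85925)/ln(1.02133) ≈ 7.186, so the balance reaches zero during payment 8.

8 months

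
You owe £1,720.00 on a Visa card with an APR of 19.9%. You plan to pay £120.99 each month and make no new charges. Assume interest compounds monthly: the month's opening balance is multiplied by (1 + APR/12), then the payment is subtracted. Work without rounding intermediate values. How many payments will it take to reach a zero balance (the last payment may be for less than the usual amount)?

17 months

Monthly rate r = 19.9%/12 = 1.65833% = 0.0165833.
Recurrence: B ← B·(1+r) − £120.99.
Month 1: interest £28.52; balance after payment £1,627.53.
Month 2: interest £26.99; balance after payment £1,533.53.
Closed form: n = −ln(1 − rB₀/P)/ln(1+r) = −ln(0.76425)/ln(1.01658) ≈ 16.347, so the balance reaches zero during payment 17.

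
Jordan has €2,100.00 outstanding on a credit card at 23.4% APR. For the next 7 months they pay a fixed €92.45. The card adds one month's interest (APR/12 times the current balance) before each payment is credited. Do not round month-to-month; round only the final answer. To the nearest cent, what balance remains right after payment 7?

€1,717.71

Monthly rate r = 23.4%/12 = 1.95% = 0.0195.
Each month: B ← B·(1+r) − €92.45.
Month 1: interest €40.95; balance after payment €2,048.50.
Month 2: interest €39.95; balance after payment €1,996.00.
Month 3: interest €38.92; balance after payment €1,942.47.
Month 4: interest €37.88; balance after payment €1,887.90.
Month 5: interest €36.81; balance after payment €1,832.26.
Month 6: interest €35.73; balance after payment €1,775.54.
Month 7: interest €34.62; balance after payment €1,717.71.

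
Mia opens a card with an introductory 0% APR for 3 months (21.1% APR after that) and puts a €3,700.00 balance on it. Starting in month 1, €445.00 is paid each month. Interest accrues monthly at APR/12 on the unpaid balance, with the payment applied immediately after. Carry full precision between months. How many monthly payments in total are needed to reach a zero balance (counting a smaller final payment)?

Promo months 1–3 at r₀ = 0%/12 = 0; months 4+ at r₁ = 21.1%/12 = 0.0175833.
After month 3 (no interest yet): B = €3,700.00 − 3·€445.00 = €2,365.00.
Then at r₁ with €445.00/mo: n₂ = −ln(1 − r₁·B/P)/ln(1+r₁) ≈ 5.63 → 6 more payments.

9 months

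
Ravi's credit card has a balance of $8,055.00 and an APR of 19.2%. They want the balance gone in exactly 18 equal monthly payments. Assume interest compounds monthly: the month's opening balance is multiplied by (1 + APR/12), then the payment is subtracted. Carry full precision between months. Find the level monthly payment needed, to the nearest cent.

$518.57

Monthly rate r = 19.2%/12 = 1.6% = 0.016.
Level-payment amortization: P = B₀·r / (1 − (1+r)^(−n)) = 8055.00·0.016 / (1 − 1.016^(−18)).
Denominator 1 − (1+r)^(−18) = 0.248527215.
P = 128.88 / 0.248527215 ≈ 518.57.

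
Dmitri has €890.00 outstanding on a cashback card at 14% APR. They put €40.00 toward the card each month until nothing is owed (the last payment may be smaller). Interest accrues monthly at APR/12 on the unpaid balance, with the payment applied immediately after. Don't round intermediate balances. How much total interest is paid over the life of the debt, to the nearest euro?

Monthly rate r = 14%/12 = 1.16667% = 0.0116667.
Payoff takes n = ⌈−ln(1 − rB₀/P)/ln(1+r)⌉ = ⌈25.911⌉ = 26 payments; the last is €36.45.
Total paid = 25·€40.00 + €36.45 = €1,036.45.
Total interest = total paid − principal = €1,036.45 − €890.00 = €146.45.

€146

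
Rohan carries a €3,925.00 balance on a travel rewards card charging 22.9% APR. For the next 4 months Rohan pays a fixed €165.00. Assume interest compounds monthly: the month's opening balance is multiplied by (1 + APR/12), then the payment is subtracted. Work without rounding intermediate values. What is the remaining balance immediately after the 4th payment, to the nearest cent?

€3,554.16

Monthly rate r = 22.9%/12 = 1.90833% = 0.0190833.
Each month: B ← B·(1+r) − €165.00.
Month 1: interest €74.90; balance after payment €3,834.90.
Month 2: interest €73.18; balance after payment €3,743.08.
Month 3: interest €71.43; balance after payment €3,649.52.
Month 4: interest €69.64; balance after payment €3,554.16.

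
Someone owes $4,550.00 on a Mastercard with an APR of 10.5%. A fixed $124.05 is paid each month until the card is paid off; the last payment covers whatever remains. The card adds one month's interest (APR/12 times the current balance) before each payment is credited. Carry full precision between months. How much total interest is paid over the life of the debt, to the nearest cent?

$961.29

Monthly rate r = 10.5%/12 = 0.875% = 0.00875.
Payoff takes n = ⌈−ln(1 − rB₀/P)/ln(1+r)⌉ = ⌈44.427⌉ = 45 payments; the last is $53.09.
Total paid = 44·$124.05 + $53.09 = $5,511.29.
Total interest = total paid − principal = $5,511.29 − $4,550.00 = $961.29.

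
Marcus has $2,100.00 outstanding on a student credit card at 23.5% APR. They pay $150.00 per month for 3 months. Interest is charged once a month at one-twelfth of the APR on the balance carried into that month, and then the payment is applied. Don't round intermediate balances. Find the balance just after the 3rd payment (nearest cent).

$1,766.94

Monthly rate r = 23.5%/12 = 1.95833% = 0.0195833.
Each month: B ← B·(1+r) − $150.00.
Month 1: interest $41.12; balance after payment $1,991.12.
Month 2: interest $38.99; balance after payment $1,880.12.
Month 3: interest $36.82; balance after payment $1,766.94.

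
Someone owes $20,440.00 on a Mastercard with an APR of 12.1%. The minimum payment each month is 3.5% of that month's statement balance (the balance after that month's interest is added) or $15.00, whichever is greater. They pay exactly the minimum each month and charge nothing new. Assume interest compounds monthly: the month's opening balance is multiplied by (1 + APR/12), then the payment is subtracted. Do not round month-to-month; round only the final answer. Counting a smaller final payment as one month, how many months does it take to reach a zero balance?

185 months

Monthly rate r = 12.1%/12 = 1.00833% = 0.0100833.
While 3.5% of the post-interest balance exceeds $15.00, each month B ← (B·(1+r))·(1 − 0.035), i.e. B shrinks by the factor (1+r)·0.965 = 0.97473.
This holds for months 1–152. Entering month 153 the balance is $417.76; 3.5% of the post-interest balance is now below $15.00, so the flat $15.00 minimum applies from here.
From month 153 a fixed $15.00 at rate r clears $417.76 in 33 more payments. Total: 152 + 33 = 185 months.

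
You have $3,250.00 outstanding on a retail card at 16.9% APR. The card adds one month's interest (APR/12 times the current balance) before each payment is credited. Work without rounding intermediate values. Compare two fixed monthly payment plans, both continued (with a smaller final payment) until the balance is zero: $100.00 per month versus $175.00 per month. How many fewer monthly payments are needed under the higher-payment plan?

22 fewer payments

Monthly rate r = 16.9%/12 = 1.40833% = 0.0140833.
At $100.00/mo: n = ⌈−ln(1 − rB₀/P)/ln(1+r)⌉ = 44 payments (last $75.87); total interest = total paid − $3,250.00 = $1,125.87.
At $175.00/mo: 22 payments (last $119.29); total interest $544.29.
Payments saved = 44 − 22 = 22.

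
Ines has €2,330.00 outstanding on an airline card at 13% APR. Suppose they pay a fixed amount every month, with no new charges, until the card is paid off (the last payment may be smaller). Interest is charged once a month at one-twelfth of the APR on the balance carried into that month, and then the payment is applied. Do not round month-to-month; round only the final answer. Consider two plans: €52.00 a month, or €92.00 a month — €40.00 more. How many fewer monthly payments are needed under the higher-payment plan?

32 fewer payments

Monthly rate r = 13%/12 = 1.08333% = 0.0108333.
At €52.00/mo: n = ⌈−ln(1 − rB₀/P)/ln(1+r)⌉ = 62 payments (last €34.42); total interest = total paid − €2,330.00 = €876.42.
At €92.00/mo: 30 payments (last €70.38); total interest €408.38.
Payments saved = 62 − 30 = 32.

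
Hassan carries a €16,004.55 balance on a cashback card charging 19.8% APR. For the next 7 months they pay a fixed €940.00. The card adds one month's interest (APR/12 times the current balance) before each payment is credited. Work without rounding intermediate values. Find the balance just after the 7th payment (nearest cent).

Monthly rate r = 19.8%/12 = 1.65% = 0.0165.
Each month: B ← B·(1+r) − €940.00.
Month 1: interest €264.08; balance after payment €15,328.63.
Month 2: interest €252.92; balance after payment €14,641.55.
Month 3: interest €241.59; balance after payment €13,943.13.
Month 4: interest €230.06; balance after payment €13,233.19.
Month 5: interest €218.35; balance after payment €12,511.54.
Month 6: interest €206.44; balance after payment €11,777.98.
Month 7: interest €194.34; balance after payment €11,032.32.

€11,032.32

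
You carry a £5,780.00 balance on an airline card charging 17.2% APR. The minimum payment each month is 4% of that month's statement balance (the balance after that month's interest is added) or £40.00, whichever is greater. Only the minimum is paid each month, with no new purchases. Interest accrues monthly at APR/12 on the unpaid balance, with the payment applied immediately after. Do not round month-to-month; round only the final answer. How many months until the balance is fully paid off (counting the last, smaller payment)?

Monthly rate r = 17.2%/12 = 1.43333% = 0.0143333.
While 4% of the post-interest balance exceeds £40.00, each month B ← (B·(1+r))·(1 − 0.04), i.e. B shrinks by the factor (1+r)·0.96 = 0.97376.
This holds for months 1–67. Entering month 68 the balance is £973.21; 4% of the post-interest balance is now below £40.00, so the flat £40.00 minimum applies from here.
From month 68 a fixed £40.00 at rate r clears £973.21 in 31 more payments. Total: 67 + 31 = 98 months.

98 months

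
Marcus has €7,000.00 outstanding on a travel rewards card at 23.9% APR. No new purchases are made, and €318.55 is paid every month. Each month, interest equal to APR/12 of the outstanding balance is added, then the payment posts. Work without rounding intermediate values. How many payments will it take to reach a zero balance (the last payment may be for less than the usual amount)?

Monthly rate r = 23.9%/12 = 1.99167% = 0.0199167.
Recurrence: B ← B·(1+r) − €318.55.
Month 1: interest €139.42; balance after payment €6,820.87.
Month 2: interest €135.85; balance after payment €6,638.17.
Closed form: n = −ln(1 − rB₀/P)/ln(1+r) = −ln(0.56234)/ln(1.01992) ≈ 29.190, so the balance reaches zero during payment 30.

30 months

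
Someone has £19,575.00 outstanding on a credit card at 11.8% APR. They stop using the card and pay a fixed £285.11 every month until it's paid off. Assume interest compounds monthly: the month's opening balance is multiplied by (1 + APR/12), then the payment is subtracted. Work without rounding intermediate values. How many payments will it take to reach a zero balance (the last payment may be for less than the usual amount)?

115 months

Monthly rate r = 11.8%/12 = 0.983333% = 0.00983333.
Recurrence: B ← B·(1+r) − £285.11.
Month 1: interest £192.49; balance after payment £19,482.38.
Month 2: interest £191.58; balance after payment £19,388.84.
Closed form: n = −ln(1 − rB₀/P)/ln(1+r) = −ln(0.32487)/ln(1.00983) ≈ 114.901, so the balance reaches zero during payment 115.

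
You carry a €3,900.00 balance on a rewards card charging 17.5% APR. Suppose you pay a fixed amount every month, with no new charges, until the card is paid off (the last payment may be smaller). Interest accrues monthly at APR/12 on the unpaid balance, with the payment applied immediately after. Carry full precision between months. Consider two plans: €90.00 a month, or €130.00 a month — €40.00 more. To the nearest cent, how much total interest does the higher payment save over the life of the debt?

Monthly rate r = 17.5%/12 = 1.45833% = 0.0145833.
At €90.00/mo: n = ⌈−ln(1 − rB₀/P)/ln(1+r)⌉ = 70 payments (last €3.37); total interest = total paid − €3,900.00 = €2,313.37.
At €130.00/mo: 40 payments (last €96.45); total interest €1,266.45.
Interest saved = €2,313.37 − €1,266.45 = €1,046.92.

€1,046.92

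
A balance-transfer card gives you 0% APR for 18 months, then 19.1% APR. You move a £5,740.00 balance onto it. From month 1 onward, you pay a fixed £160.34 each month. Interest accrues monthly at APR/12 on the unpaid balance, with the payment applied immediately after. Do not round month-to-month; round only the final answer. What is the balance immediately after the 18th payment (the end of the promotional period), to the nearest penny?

£2,853.88

Promo months 1–18 at r₀ = 0%/12 = 0; months 19+ at r₁ = 19.1%/12 = 0.0159167.
After month 18 (no interest yet): B = £5,740.00 − 18·£160.34 = £2,853.88.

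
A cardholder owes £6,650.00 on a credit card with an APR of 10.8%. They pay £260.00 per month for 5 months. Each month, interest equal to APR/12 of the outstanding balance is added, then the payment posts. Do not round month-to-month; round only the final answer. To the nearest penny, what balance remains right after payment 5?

£5,631.07

Monthly rate r = 10.8%/12 = 0.9% = 0.009.
Each month: B ← B·(1+r) − £260.00.
Month 1: interest £59.85; balance after payment £6,449.85.
Month 2: interest £58.05; balance after payment £6,247.90.
Month 3: interest £56.23; balance after payment £6,044.13.
Month 4: interest £54.40; balance after payment £5,838.53.
Month 5: interest £52.55; balance after payment £5,631.07.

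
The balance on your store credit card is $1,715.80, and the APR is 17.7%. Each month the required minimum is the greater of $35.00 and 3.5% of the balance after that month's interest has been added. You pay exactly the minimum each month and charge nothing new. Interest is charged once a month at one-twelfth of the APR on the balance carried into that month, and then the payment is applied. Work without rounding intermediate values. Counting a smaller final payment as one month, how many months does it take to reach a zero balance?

Monthly rate r = 17.7%/12 = 1.475% = 0.01475.
While 3.5% of the post-interest balance exceeds $35.00, each month B ← (B·(1+r))·(1 − 0.035), i.e. B shrinks by the factor (1+r)·0.965 = 0.97923.
This holds for months 1–27. Entering month 28 the balance is $973.64; 3.5% of the post-interest balance is now below $35.00, so the flat $35.00 minimum applies from here.
From month 28 a fixed $35.00 at rate r clears $973.64 in 37 more payments. Total: 27 + 37 = 64 months.

64 months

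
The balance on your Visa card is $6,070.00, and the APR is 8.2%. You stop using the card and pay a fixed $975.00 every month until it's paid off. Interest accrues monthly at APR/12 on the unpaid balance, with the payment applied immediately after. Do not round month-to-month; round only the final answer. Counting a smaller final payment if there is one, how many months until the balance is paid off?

7 months

Monthly rate r = 8.2%/12 = 0.683333% = 0.00683333.
Recurrence: B ← B·(1+r) − $975.00.
Month 1: interest $41.48; balance after payment $5,136.48.
Month 2: interest $35.10; balance after payment $4,196.58.
Closed form: n = −ln(1 − rB₀/P)/ln(1+r) = −ln(0.95746)/ln(1.00683) ≈ 6.384, so the balance reaches zero during payment 7.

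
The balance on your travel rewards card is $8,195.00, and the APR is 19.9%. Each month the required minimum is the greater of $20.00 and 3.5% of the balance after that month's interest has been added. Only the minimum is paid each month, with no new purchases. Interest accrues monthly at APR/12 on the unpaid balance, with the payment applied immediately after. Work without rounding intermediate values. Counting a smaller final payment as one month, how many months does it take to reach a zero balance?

Monthly rate r = 19.9%/12 = 1.65833% = 0.0165833.
While 3.5% of the post-interest balance exceeds $20.00, each month B ← (B·(1+r))·(1 − 0.035), i.e. B shrinks by the factor (1+r)·0.965 = 0.981.
This holds for months 1–140. Entering month 141 the balance is $558.97; 3.5% of the post-interest balance is now below $20.00, so the flat $20.00 minimum applies from here.
From month 141 a fixed $20.00 at rate r clears $558.97 in 38 more payments. Total: 140 + 38 = 178 months.

178 months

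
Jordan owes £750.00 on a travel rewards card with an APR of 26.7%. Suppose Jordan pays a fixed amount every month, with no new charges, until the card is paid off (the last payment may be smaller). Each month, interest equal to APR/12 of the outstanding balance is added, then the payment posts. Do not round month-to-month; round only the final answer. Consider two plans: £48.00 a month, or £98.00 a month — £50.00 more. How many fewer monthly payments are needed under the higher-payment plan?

11 fewer payments

Monthly rate r = 26.7%/12 = 2.225% = 0.02225.
At £48.00/mo: n = ⌈−ln(1 − rB₀/P)/ln(1+r)⌉ = 20 payments (last £19.91); total interest = total paid − £750.00 = £181.91.
At £98.00/mo: 9 payments (last £47.56); total interest £81.56.
Payments saved = 20 − 9 = 11.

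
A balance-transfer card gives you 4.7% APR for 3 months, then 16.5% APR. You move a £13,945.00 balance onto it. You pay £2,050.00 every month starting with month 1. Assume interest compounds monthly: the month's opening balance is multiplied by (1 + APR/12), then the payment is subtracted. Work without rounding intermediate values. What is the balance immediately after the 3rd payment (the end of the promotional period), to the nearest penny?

Promo months 1–3 at r₀ = 4.7%/12 = 0.00391667; months 4+ at r₁ = 16.5%/12 = 0.01375.
After month 3: iterate B ← B·(1+r₀) − £2,050.00 for 3 months → £7,935.38.

£7,935.38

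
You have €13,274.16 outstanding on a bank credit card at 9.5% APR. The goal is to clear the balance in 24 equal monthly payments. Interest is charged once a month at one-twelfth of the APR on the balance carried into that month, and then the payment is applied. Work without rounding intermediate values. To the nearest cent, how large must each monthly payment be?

€609.48

Monthly rate r = 9.5%/12 = 0.791667% = 0.00791667.
Level-payment amortization: P = B₀·r / (1 − (1+r)^(−n)) = 13274.16·0.00791667 / (1 − 1.00792^(−24)).
Denominator 1 − (1+r)^(−24) = 0.172421955.
P = 105.087 / 0.172421955 ≈ 609.48.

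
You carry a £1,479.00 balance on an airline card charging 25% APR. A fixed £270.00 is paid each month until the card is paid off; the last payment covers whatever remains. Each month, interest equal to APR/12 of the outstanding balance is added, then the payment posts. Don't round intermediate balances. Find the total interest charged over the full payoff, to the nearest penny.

Monthly rate r = 25%/12 = 2.08333% = 0.0208333.
Payoff takes n = ⌈−ln(1 − rB₀/P)/ln(1+r)⌉ = ⌈5.877⌉ = 6 payments; the last is £237.02.
Total paid = 5·£270.00 + £237.02 = £1,587.02.
Total interest = total paid − principal = £1,587.02 − £1,479.00 = £108.02.

£108.02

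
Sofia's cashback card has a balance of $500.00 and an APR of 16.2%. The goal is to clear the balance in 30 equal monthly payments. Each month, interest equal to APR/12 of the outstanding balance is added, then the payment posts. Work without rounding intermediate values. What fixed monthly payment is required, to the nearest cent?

Monthly rate r = 16.2%/12 = 1.35% = 0.0135.
Level-payment amortization: P = B₀·r / (1 − (1+r)^(−n)) = 500.00·0.0135 / (1 − 1.0135^(−30)).
Denominator 1 − (1+r)^(−30) = 0.331213637.
P = 6.75 / 0.331213637 ≈ 20.38.

$20.38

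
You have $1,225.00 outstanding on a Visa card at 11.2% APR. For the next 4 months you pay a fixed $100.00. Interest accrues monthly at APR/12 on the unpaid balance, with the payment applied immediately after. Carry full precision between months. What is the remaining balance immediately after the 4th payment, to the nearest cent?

$865.74

Monthly rate r = 11.2%/12 = 0.933333% = 0.00933333.
Each month: B ← B·(1+r) − $100.00.
Month 1: interest $11.43; balance after payment $1,136.43.
Month 2: interest $10.61; balance after payment $1,047.04.
Month 3: interest $9.77; balance after payment $956.81.
Month 4: interest $8.93; balance after payment $865.74.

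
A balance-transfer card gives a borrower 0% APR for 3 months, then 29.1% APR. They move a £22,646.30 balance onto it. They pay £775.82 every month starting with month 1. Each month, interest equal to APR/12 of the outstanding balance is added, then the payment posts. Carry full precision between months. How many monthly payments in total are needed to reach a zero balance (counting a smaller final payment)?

46 months

Promo months 1–3 at r₀ = 0%/12 = 0; months 4+ at r₁ = 29.1%/12 = 0.02425.
After month 3 (no interest yet): B = £22,646.30 − 3·£775.82 = £20,318.84.
Then at r₁ with £775.82/mo: n₂ = −ln(1 − r₁·B/P)/ln(1+r₁) ≈ 42.08 → 43 more payments.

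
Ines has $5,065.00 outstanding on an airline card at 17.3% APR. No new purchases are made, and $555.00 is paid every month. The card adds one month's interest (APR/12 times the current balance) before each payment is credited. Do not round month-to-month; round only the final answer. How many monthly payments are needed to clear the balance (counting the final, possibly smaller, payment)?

10 months

Monthly rate r = 17.3%/12 = 1.44167% = 0.0144167.
Recurrence: B ← B·(1+r) − $555.00.
Month 1: interest $73.02; balance after payment $4,583.02.
Month 2: interest $66.07; balance after payment $4,094.09.
Closed form: n = −ln(1 − rB₀/P)/ln(1+r) = −ln(0.86843)/ln(1.01442) ≈ 9.855, so the balance reaches zero during payment 10.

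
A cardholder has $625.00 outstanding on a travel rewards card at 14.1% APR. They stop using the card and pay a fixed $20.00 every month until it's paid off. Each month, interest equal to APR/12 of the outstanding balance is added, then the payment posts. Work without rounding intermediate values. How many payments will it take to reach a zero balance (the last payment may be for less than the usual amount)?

40 payments

Monthly rate r = 14.1%/12 = 1.175% = 0.01175.
Recurrence: B ← B·(1+r) − $20.00.
Month 1: interest $7.34; balance after payment $612.34.
Month 2: interest $7.20; balance after payment $599.54.
Closed form: n = −ln(1 − rB₀/P)/ln(1+r) = −ln(0.63281)/ln(1.01175) ≈ 39.171, so the balance reaches zero during payment 40.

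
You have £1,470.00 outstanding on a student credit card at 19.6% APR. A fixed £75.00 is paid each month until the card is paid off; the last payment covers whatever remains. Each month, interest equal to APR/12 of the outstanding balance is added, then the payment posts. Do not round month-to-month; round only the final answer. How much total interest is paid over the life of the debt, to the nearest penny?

£316.32

Monthly rate r = 19.6%/12 = 1.63333% = 0.0163333.
Payoff takes n = ⌈−ln(1 − rB₀/P)/ln(1+r)⌉ = ⌈23.816⌉ = 24 payments; the last is £61.32.
Total paid = 23·£75.00 + £61.32 = £1,786.32.
Total interest = total paid − principal = £1,786.32 − £1,470.00 = £316.32.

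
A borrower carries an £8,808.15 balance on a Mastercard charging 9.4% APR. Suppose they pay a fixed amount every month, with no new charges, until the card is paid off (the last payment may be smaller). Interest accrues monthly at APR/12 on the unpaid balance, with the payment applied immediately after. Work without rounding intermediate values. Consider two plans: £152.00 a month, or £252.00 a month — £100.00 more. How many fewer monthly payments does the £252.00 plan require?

36 fewer payments

Monthly rate r = 9.4%/12 = 0.783333% = 0.00783333.
At £152.00/mo: n = ⌈−ln(1 − rB₀/P)/ln(1+r)⌉ = 78 payments (last £81.76); total interest = total paid − £8,808.15 = £2,977.61.
At £252.00/mo: 42 payments (last £0.40); total interest £1,524.25.
Payments saved = 78 − 42 = 36.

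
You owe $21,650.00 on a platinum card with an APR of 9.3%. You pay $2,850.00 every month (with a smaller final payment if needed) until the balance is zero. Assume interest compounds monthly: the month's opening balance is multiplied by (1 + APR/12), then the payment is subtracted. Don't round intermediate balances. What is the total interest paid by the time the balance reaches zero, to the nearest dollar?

$751

Monthly rate r = 9.3%/12 = 0.775% = 0.00775.
Payoff takes n = ⌈−ln(1 − rB₀/P)/ln(1+r)⌉ = ⌈7.860⌉ = 8 payments; the last is $2,451.15.
Total paid = 7·$2,850.00 + $2,451.15 = $22,401.15.
Total interest = total paid − principal = $22,401.15 − $21,650.00 = $751.15.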